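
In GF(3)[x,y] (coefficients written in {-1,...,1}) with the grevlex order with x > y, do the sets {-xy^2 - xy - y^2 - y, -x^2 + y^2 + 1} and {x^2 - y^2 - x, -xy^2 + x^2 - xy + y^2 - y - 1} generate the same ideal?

Since reduced Gröbner bases are canonical representatives of ideals under a given ordering, it suffices to compute and compare them.
Buchberger on the first generating set:
f_1 = -xy^2 - xy - y^2 - y, LT = xy^2.
f_2 = -x^2 + y^2 + 1, LT = x^2.

S(f_1,f_2): lcm = x^2y^2. S = y^4 + x^2y + xy^2 + xy + y^2.
  leading term y^4: no divisor's leading term divides it; move y^4 to the remainder.
  leading term x^2y: subtract (-y)·f_2 from x^2y + xy^2 + xy + y^2 → xy^2 + y^3 + xy + y^2 + y
  leading term xy^2: subtract (-1)·f_1 from xy^2 + y^3 + xy + y^2 + y → y^3
  leading term y^3: no divisor's leading term divides it; move y^3 to the remainder.
  remainder y^4 + y^3 ≠ 0; add g_3 = y^4 + y^3 to the basis.

The other S-polynomials (S(f_1,g_3), S(f_2,g_3)) all reduce to 0 modulo the current basis, so we have a Gröbner basis.
Inter-reduce: drop elements whose leading term is divisible by another's, tail-reduce, and make monic.
Reduced Gröbner basis: {y^4 + y^3, xy^2 + xy + y^2 + y, x^2 - y^2 - 1}.

Buchberger on the second generating set:
h_1 = x^2 - y^2 - x, LT = x^2.
h_2 = -xy^2 + x^2 - xy + y^2 - y - 1, LT = xy^2.

S(h_1,h_2): lcm = x^2y^2. S = -y^4 + x^3 - x^2y - xy - x.
  leading term y^4: no divisor's leading term divides it; move -y^4 to the remainder.
  leading term x^3: subtract (x)·h_1 from x^3 - x^2y - xy - x → -x^2y + xy^2 + x^2 - xy - x
  leading term x^2y: subtract (-y)·h_1 from -x^2y + xy^2 + x^2 - xy - x → xy^2 - y^3 + x^2 + xy - x
  leading term xy^2: subtract (-1)·h_2 from xy^2 - y^3 + x^2 + xy - x → -y^3 - x^2 + y^2 - x - y - 1
  leading term y^3: no divisor's leading term divides it; move -y^3 to the remainder.
  leading term x^2: subtract (-1)·h_1 from -x^2 + y^2 - x - y - 1 → x - y - 1
  leading term x: no divisor's leading term divides it; move x to the remainder.
  leading term y: no divisor's leading term divides it; move -y to the remainder.
  leading term 1: no divisor's leading term divides it; move -1 to the remainder.
  remainder -y^4 - y^3 + x - y - 1 ≠ 0; add k_3 = -y^4 - y^3 + x - y - 1 to the basis.

The other S-polynomials (S(h_1,k_3), S(h_2,k_3)) all reduce to 0 modulo the current basis, so we have a Gröbner basis.
Inter-reduce: drop elements whose leading term is divisible by another's, tail-reduce, and make monic.
Reduced Gröbner basis: {y^4 + y^3 - x + y + 1, xy^2 + xy + y^2 - x + y + 1, x^2 - y^2 - x}.

These differ, so the ideals are not equal.

No, the ideals differ.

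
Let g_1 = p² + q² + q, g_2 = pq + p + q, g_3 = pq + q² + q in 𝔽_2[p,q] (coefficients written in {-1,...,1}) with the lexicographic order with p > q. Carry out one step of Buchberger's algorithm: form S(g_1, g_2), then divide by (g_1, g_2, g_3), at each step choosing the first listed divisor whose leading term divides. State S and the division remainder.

lcm(LM(g_1), LM(g_2)) = p²q.
S = (lcm/LT(g_1))·g_1 − (lcm/LT(g_2))·g_2 = p² + pq + q³ + q².
Reduce S modulo (g_1, g_2, g_3) in that order:
  leading term p²: subtract (1)·g_1 from p² + pq + q³ + q² → pq + q³ + q
  leading term pq: subtract (1)·g_2 from pq + q³ + q → p + q³
  leading term p: no divisor's leading term divides it; move p to the remainder.
  leading term q³: no divisor's leading term divides it; move q³ to the remainder.
The remainder p + q³ is nonzero, so it would be added as the next basis element.

S(g_1, g_2) = p² + pq + q³ + q²; remainder on division = p + q³.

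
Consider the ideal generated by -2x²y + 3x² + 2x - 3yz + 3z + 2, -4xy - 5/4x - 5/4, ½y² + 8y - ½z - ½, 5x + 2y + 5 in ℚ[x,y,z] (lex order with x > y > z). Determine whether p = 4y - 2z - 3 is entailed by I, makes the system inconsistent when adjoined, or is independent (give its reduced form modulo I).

Adjoining 4y - 2z - 3 makes the ideal the whole ring: the system is inconsistent.

First compute the reduced Gröbner basis of I by Buchberger's algorithm.
f_1 = -2x²y + 3x² + 2x - 3yz + 3z + 2, LT = x²y.
f_2 = -4xy - 5/4x - 5/4, LT = xy.
f_3 = ½y² + 8y - ½z - ½, LT = y².
f_4 = 5x + 2y + 5, LT = x.

S(f_1,f_2): lcm = x²y. S = -29/16x² - 21/16x + 3/2yz - 3/2z - 1.
  reduce S modulo (f_1, f_2, f_3, f_4):
  remainder 3/2yz - 7/64y - 3/2z - 3/2 ≠ 0; add h_5 = 3/2yz - 7/64y - 3/2z - 3/2 to the basis.

S(f_1,f_3): lcm = x²y². S = -35/2x²y + x²z + x² - xy + 3/2y²z - 3/2yz - y.
  reduce S modulo (f_1, f_2, f_3, f_4, h_5):
  remainder -2767/960y + 3/2z² - 453/20z - 483/20 ≠ 0; add h_6 = -2767/960y + 3/2z² - 453/20z - 483/20 to the basis.

S(f_2,f_3): lcm = xy². S = -251/16xy + xz + x + 5/16y.
  reduce S modulo (f_1, f_2, f_3, f_4, h_5, h_6):
  remainder -11967/11068z² + 330413/22136z + 354347/22136 ≠ 0; add h_7 = -11967/11068z² + 330413/22136z + 354347/22136 to the basis.

S(f_2,f_4): lcm = xy. S = 5/16x - ⅖y² - y + 5/16.
  reduce S modulo (f_1, f_2, f_3, f_4, h_5, h_6, h_7):
  remainder -78874/19945z - 78874/19945 ≠ 0; add h_8 = -78874/19945z - 78874/19945 to the basis.

The other S-polynomials (S(f_1,f_4), S(f_3,f_4), S(f_1,h_5), S(f_2,h_5), S(f_3,h_5), S(f_4,h_5), S(f_1,h_6), S(f_2,h_6), S(f_3,h_6), S(f_4,h_6), S(h_5,h_6), S(f_1,h_7), S(f_2,h_7), S(f_3,h_7), S(f_4,h_7), S(h_5,h_7), S(h_6,h_7), S(f_1,h_8), S(f_2,h_8), S(f_3,h_8), S(f_4,h_8), S(h_5,h_8), S(h_6,h_8), S(h_7,h_8)) all reduce to 0 modulo the current basis, so we have a Gröbner basis.
Inter-reduce: drop elements whose leading term is divisible by another's, tail-reduce, and make monic.
Reduced Gröbner basis: {x + 1, y, z + 1}.
Label its elements g_1 = x + 1, g_2 = y, g_3 = z + 1.

Reduce p = 4y - 2z - 3 modulo G:
  leading term y: subtract (4)·g_2 from 4y - 2z - 3 → -2z - 3
  leading term z: subtract (-2)·g_3 from -2z - 3 → -1
  leading term 1: no divisor's leading term divides it; move -1 to the remainder.
  normal form = -1.
The normal form is nonzero, so p ∉ I. Since p minus its normal form lies in I, I + (p) = I + (r) where r = -1; decide whether this ideal is the whole ring.
Here r = -1 is a nonzero constant, hence a unit: 1 ∈ I + (p), the Gröbner basis of I + (p) is {1}, and the enlarged system has no common solution — adjoining p is inconsistent.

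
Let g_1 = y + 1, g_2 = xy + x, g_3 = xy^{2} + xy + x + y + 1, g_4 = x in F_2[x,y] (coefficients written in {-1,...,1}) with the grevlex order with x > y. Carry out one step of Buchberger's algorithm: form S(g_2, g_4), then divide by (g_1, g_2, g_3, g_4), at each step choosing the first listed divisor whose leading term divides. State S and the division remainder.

S(g_2, g_4) = x; remainder on division = 0.

lcm(LM(g_2), LM(g_4)) = xy.
S = (lcm/LT(g_2))·g_2 − (lcm/LT(g_4))·g_4 = x.
Reduce S modulo (g_1, g_2, g_3, g_4) in that order:
  leading term x: subtract (1)·g_4 from x → 0
The remainder is 0, so this S-polynomial contributes no new basis element.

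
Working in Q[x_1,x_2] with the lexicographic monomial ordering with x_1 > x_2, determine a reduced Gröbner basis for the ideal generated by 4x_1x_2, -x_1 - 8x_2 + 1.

G = {x_1 + 8x_2 - 1, x_2^2 - 1/8x_2}

f_1 = 4x_1x_2, LT = x_1x_2.
f_2 = -x_1 - 8x_2 + 1, LT = x_1.

S(f_1,f_2): lcm = x_1x_2. S = -8x_2^2 + x_2.
  leading term x_2^2: no divisor's leading term divides it; move -8x_2^2 to the remainder.
  leading term x_2: no divisor's leading term divides it; move x_2 to the remainder.
  remainder -8x_2^2 + x_2 ≠ 0; add g_3 = -8x_2^2 + x_2 to the basis.

S(f_1,g_3): lcm = x_1x_2^2. S = 1/8x_1x_2.
  leading term x_1x_2: subtract (1/32)·f_1 from 1/8x_1x_2 → 0
  remainder 0.

S(f_2,g_3): leading monomials are coprime, so the S-polynomial reduces to 0 (Buchberger's first criterion).
Every S-polynomial of the final basis reduces to 0, so we have a Gröbner basis.
Inter-reduce: drop elements whose leading term is divisible by another's, tail-reduce, and make monic.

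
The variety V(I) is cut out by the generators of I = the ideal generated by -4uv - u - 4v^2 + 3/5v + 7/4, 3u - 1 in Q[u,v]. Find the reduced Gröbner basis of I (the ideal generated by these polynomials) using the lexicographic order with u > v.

G = {u - 1/3, v^2 + 11/60v - 17/48}

This is the nonlinear analogue of row-reducing a linear system.

f_1 = -4uv - u - 4v^2 + 3/5v + 7/4, LT = uv.
f_2 = 3u - 1, LT = u.

S(f_1,f_2): lcm = uv. S = 1/4u + v^2 + 11/60v - 7/16.
  leading term u: subtract (1/12)·f_2 from 1/4u + v^2 + 11/60v - 7/16 → v^2 + 11/60v - 17/48
  leading term v^2: no divisor's leading term divides it; move v^2 to the remainder.
  leading term v: no divisor's leading term divides it; move 11/60v to the remainder.
  leading term 1: no divisor's leading term divides it; move -17/48 to the remainder.
  remainder v^2 + 11/60v - 17/48 ≠ 0; add g_3 = v^2 + 11/60v - 17/48 to the basis.

The other S-polynomials (S(f_1,g_3), S(f_2,g_3)) all reduce to 0 modulo the current basis, so we have a Gröbner basis.
Inter-reduce: drop elements whose leading term is divisible by another's, tail-reduce, and make monic.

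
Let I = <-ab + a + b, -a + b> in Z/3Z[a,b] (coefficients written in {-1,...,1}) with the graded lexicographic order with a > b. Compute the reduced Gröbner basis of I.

G = {b^2 + b, a - b}

f_1 = -ab + a + b, LT = ab.
f_2 = -a + b, LT = a.

S(f_1,f_2): lcm = ab. S = b^2 - a - b.
  leading term b^2: no divisor's leading term divides it; move b^2 to the remainder.
  leading term a: subtract (1)·f_2 from -a - b → b
  leading term b: no divisor's leading term divides it; move b to the remainder.
  remainder b^2 + b ≠ 0; add g_3 = b^2 + b to the basis.

The other S-polynomials (S(f_1,g_3), S(f_2,g_3)) all reduce to 0 modulo the current basis, so we have a Gröbner basis.
Inter-reduce: drop elements whose leading term is divisible by another's, tail-reduce, and make monic.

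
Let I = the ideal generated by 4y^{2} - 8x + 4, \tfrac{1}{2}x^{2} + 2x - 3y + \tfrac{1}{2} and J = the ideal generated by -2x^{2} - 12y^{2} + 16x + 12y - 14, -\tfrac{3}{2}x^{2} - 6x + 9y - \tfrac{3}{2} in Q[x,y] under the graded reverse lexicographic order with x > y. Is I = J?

Two ideals are equal iff their reduced Gröbner bases coincide (the reduced basis is unique for a fixed ordering).
Buchberger on the first generating set:
f_1 = 4y^{2} - 8x + 4, LT = y^{2}.
f_2 = \tfrac{1}{2}x^{2} + 2x - 3y + \tfrac{1}{2}, LT = x^{2}.

The S-polynomials (S(f_1,f_2)) all reduce to 0 modulo the current basis, so we have a Gröbner basis.
Inter-reduce: drop elements whose leading term is divisible by another's, tail-reduce, and make monic.
Reduced Gröbner basis: {x^{2} + 4x - 6y + 1, y^{2} - 2x + 1}.

Buchberger on the second generating set:
h_1 = -2x^{2} - 12y^{2} + 16x + 12y - 14, LT = x^{2}.
h_2 = -\tfrac{3}{2}x^{2} - 6x + 9y - \tfrac{3}{2}, LT = x^{2}.

S(h_1,h_2): lcm = x^{2}. S = 6y^{2} - 12x + 6.
  leading term y^{2}: no divisor's leading term divides it; move 6y^{2} to the remainder.
  leading term x: no divisor's leading term divides it; move -12x to the remainder.
  leading term 1: no divisor's leading term divides it; move 6 to the remainder.
  remainder 6y^{2} - 12x + 6 ≠ 0; add k_3 = 6y^{2} - 12x + 6 to the basis.

The other S-polynomials (S(h_1,k_3), S(h_2,k_3)) all reduce to 0 modulo the current basis, so we have a Gröbner basis.
Inter-reduce: drop elements whose leading term is divisible by another's, tail-reduce, and make monic.
Reduced Gröbner basis: {x^{2} + 4x - 6y + 1, y^{2} - 2x + 1}.

These coincide, so the ideals are equal.
The same test decides containment: I ⊆ J iff every generator of I reduces to 0 modulo a Gröbner basis of J.

Yes, the ideals are equal.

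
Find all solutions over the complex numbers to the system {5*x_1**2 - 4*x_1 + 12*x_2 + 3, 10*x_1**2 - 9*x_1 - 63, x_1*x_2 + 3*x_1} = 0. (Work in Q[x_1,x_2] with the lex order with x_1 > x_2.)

Compute a lex Gröbner basis by Buchberger's algorithm.
f_1 = 5*x_1**2 - 4*x_1 + 12*x_2 + 3, LT = x_1**2.
f_2 = 10*x_1**2 - 9*x_1 - 63, LT = x_1**2.
f_3 = x_1*x_2 + 3*x_1, LT = x_1*x_2.

S(f_1,f_2): lcm = x_1**2. S = 1/10*x_1 + 12/5*x_2 + 69/10.
  leading term x_1: no divisor's leading term divides it; move 1/10*x_1 to the remainder.
  leading term x_2: no divisor's leading term divides it; move 12/5*x_2 to the remainder.
  leading term 1: no divisor's leading term divides it; move 69/10 to the remainder.
  remainder 1/10*x_1 + 12/5*x_2 + 69/10 ≠ 0; add h_4 = 1/10*x_1 + 12/5*x_2 + 69/10 to the basis.

S(f_1,f_3): lcm = x_1**2*x_2. S = -3*x_1**2 - 4/5*x_1*x_2 + 12/5*x_2**2 + 3/5*x_2.
  leading term x_1**2: subtract (-3/5)·f_1 from -3*x_1**2 - 4/5*x_1*x_2 + 12/5*x_2**2 + 3/5*x_2 → -4/5*x_1*x_2 - 12/5*x_1 + 12/5*x_2**2 + 39/5*x_2 + 9/5
  leading term x_1*x_2: subtract (-4/5)·f_3 from -4/5*x_1*x_2 - 12/5*x_1 + 12/5*x_2**2 + 39/5*x_2 + 9/5 → 12/5*x_2**2 + 39/5*x_2 + 9/5
  leading term x_2**2: no divisor's leading term divides it; move 12/5*x_2**2 to the remainder.
  leading term x_2: no divisor's leading term divides it; move 39/5*x_2 to the remainder.
  leading term 1: no divisor's leading term divides it; move 9/5 to the remainder.
  remainder 12/5*x_2**2 + 39/5*x_2 + 9/5 ≠ 0; add h_5 = 12/5*x_2**2 + 39/5*x_2 + 9/5 to the basis.

S(f_2,f_3): lcm = x_1**2*x_2. S = -3*x_1**2 - 9/10*x_1*x_2 - 63/10*x_2.
  leading term x_1**2: subtract (-3/5)·f_1 from -3*x_1**2 - 9/10*x_1*x_2 - 63/10*x_2 → -9/10*x_1*x_2 - 12/5*x_1 + 9/10*x_2 + 9/5
  leading term x_1*x_2: subtract (-9/10)·f_3 from -9/10*x_1*x_2 - 12/5*x_1 + 9/10*x_2 + 9/5 → 3/10*x_1 + 9/10*x_2 + 9/5
  leading term x_1: subtract (3)·h_4 from 3/10*x_1 + 9/10*x_2 + 9/5 → -63/10*x_2 - 189/10
  leading term x_2: no divisor's leading term divides it; move -63/10*x_2 to the remainder.
  leading term 1: no divisor's leading term divides it; move -189/10 to the remainder.
  remainder -63/10*x_2 - 189/10 ≠ 0; add h_6 = -63/10*x_2 - 189/10 to the basis.

The other S-polynomials (S(f_1,h_4), S(f_2,h_4), S(f_3,h_4), S(f_1,h_5), S(f_2,h_5), S(f_3,h_5), S(h_4,h_5), S(f_1,h_6), S(f_2,h_6), S(f_3,h_6), S(h_4,h_6), S(h_5,h_6)) all reduce to 0 modulo the current basis, so we have a Gröbner basis.
Inter-reduce: drop elements whose leading term is divisible by another's, tail-reduce, and make monic.
Reduced Gröbner basis: {x_1 - 3, x_2 + 3}.

From the last basis element, x_2 + 3 = 0, so x_2 takes values in {-3}. Each choice, substituted upward through the basis, yields the corresponding point(s) of the solution set.
  x_2 = -3: the earlier basis element becomes x_1 - 3 = 0, giving x_1 = 3 — point (3, -3).
Check: every point annihilates each of the original generators.
This is the nonlinear analogue of row-reducing a linear system.

{(3, -3)}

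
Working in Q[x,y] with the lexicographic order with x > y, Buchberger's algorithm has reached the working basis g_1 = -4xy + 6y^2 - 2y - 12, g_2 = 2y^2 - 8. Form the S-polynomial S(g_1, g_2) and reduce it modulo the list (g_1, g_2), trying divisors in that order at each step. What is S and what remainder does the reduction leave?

lcm(LM(g_1), LM(g_2)) = xy^2.
S = (lcm/LT(g_1))·g_1 − (lcm/LT(g_2))·g_2 = 4x - 3/2y^3 + 1/2y^2 + 3y.
Reduce S modulo (g_1, g_2) in that order:
  leading term x: no divisor's leading term divides it; move 4x to the remainder.
  leading term y^3: subtract (-3/4y)·g_2 from -3/2y^3 + 1/2y^2 + 3y → 1/2y^2 - 3y
  leading term y^2: subtract (1/4)·g_2 from 1/2y^2 - 3y → -3y + 2
  leading term y: no divisor's leading term divides it; move -3y to the remainder.
  leading term 1: no divisor's leading term divides it; move 2 to the remainder.
The remainder 4x - 3y + 2 is nonzero, so it would be added as the next basis element.

S(g_1, g_2) = 4x - 3/2y^3 + 1/2y^2 + 3y; remainder on division = 4x - 3y + 2.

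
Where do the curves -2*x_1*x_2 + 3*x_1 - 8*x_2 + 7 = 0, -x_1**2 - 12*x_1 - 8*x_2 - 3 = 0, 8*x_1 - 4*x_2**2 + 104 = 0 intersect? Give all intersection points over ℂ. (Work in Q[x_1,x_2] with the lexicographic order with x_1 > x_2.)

Compute a lex Gröbner basis by Buchberger's algorithm.
f_1 = -2*x_1*x_2 + 3*x_1 - 8*x_2 + 7, LT = x_1*x_2.
f_2 = -x_1**2 - 12*x_1 - 8*x_2 - 3, LT = x_1**2.
f_3 = 8*x_1 - 4*x_2**2 + 104, LT = x_1.

S(f_1,f_2): lcm = x_1**2*x_2. S = -3/2*x_1**2 - 8*x_1*x_2 - 7/2*x_1 - 8*x_2**2 - 3*x_2.
  leading term x_1**2: subtract (3/2)·f_2 from -3/2*x_1**2 - 8*x_1*x_2 - 7/2*x_1 - 8*x_2**2 - 3*x_2 → -8*x_1*x_2 + 29/2*x_1 - 8*x_2**2 + 9*x_2 + 9/2
  leading term x_1*x_2: subtract (4)·f_1 from -8*x_1*x_2 + 29/2*x_1 - 8*x_2**2 + 9*x_2 + 9/2 → 5/2*x_1 - 8*x_2**2 + 41*x_2 - 47/2
  leading term x_1: subtract (5/16)·f_3 from 5/2*x_1 - 8*x_2**2 + 41*x_2 - 47/2 → -27/4*x_2**2 + 41*x_2 - 56
  leading term x_2**2: no divisor's leading term divides it; move -27/4*x_2**2 to the remainder.
  leading term x_2: no divisor's leading term divides it; move 41*x_2 to the remainder.
  leading term 1: no divisor's leading term divides it; move -56 to the remainder.
  remainder -27/4*x_2**2 + 41*x_2 - 56 ≠ 0; add h_4 = -27/4*x_2**2 + 41*x_2 - 56 to the basis.

S(f_1,f_3): lcm = x_1*x_2. S = -3/2*x_1 + 1/2*x_2**3 - 9*x_2 - 7/2.
  leading term x_1: subtract (-3/16)·f_3 from -3/2*x_1 + 1/2*x_2**3 - 9*x_2 - 7/2 → 1/2*x_2**3 - 3/4*x_2**2 - 9*x_2 + 16
  leading term x_2**3: subtract (-2/27*x_2)·h_4 from 1/2*x_2**3 - 3/4*x_2**2 - 9*x_2 + 16 → 247/108*x_2**2 - 355/27*x_2 + 16
  leading term x_2**2: subtract (-247/729)·h_4 from 247/108*x_2**2 - 355/27*x_2 + 16 → 542/729*x_2 - 2168/729
  leading term x_2: no divisor's leading term divides it; move 542/729*x_2 to the remainder.
  leading term 1: no divisor's leading term divides it; move -2168/729 to the remainder.
  remainder 542/729*x_2 - 2168/729 ≠ 0; add h_5 = 542/729*x_2 - 2168/729 to the basis.

The other S-polynomials (S(f_2,f_3), S(f_1,h_4), S(f_2,h_4), S(f_3,h_4), S(f_1,h_5), S(f_2,h_5), S(f_3,h_5), S(h_4,h_5)) all reduce to 0 modulo the current basis, so we have a Gröbner basis.
Inter-reduce: drop elements whose leading term is divisible by another's, tail-reduce, and make monic.
Reduced Gröbner basis: {x_1 + 5, x_2 - 4}.

Since the basis is lex-ordered, x_2 - 4 is univariate in x_2. Its roots are {4}. Back-substituting each root into the other basis elements fixes the other coordinates.
  x_2 = 4: the earlier basis element becomes x_1 + 5 = 0, giving x_1 = -5 — point (-5, 4).
Check: every point annihilates each of the original generators.

{(-5, 4)}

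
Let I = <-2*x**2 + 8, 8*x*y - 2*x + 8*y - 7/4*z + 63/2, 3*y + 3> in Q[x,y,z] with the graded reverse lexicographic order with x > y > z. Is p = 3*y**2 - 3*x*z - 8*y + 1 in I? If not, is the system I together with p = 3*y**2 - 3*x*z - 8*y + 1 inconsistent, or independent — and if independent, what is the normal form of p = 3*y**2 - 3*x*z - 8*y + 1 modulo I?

3*y**2 - 3*x*z - 8*y + 1 is independent of I; its normal form modulo I is 141/20*z - 141/10.

First compute the reduced Gröbner basis of I by Buchberger's algorithm.
f_1 = -2*x**2 + 8, LT = x**2.
f_2 = 8*x*y - 2*x + 8*y - 7/4*z + 63/2, LT = x*y.
f_3 = 3*y + 3, LT = y.

S(f_1,f_2): lcm = x**2*y. S = 1/4*x**2 - x*y + 7/32*x*z - 63/16*x - 4*y.
  leading term x**2: subtract (-1/8)·f_1 from 1/4*x**2 - x*y + 7/32*x*z - 63/16*x - 4*y → -x*y + 7/32*x*z - 63/16*x - 4*y + 1
  leading term x*y: subtract (-1/8)·f_2 from -x*y + 7/32*x*z - 63/16*x - 4*y + 1 → 7/32*x*z - 67/16*x - 3*y - 7/32*z + 79/16
  leading term x*z: no divisor's leading term divides it; move 7/32*x*z to the remainder.
  leading term x: no divisor's leading term divides it; move -67/16*x to the remainder.
  leading term y: subtract (-1)·f_3 from -3*y - 7/32*z + 79/16 → -7/32*z + 127/16
  leading term z: no divisor's leading term divides it; move -7/32*z to the remainder.
  leading term 1: no divisor's leading term divides it; move 127/16 to the remainder.
  remainder 7/32*x*z - 67/16*x - 7/32*z + 127/16 ≠ 0; add h_4 = 7/32*x*z - 67/16*x - 7/32*z + 127/16 to the basis.

S(f_2,f_3): lcm = x*y. S = -5/4*x + y - 7/32*z + 63/16.
  leading term x: no divisor's leading term divides it; move -5/4*x to the remainder.
  leading term y: subtract (1/3)·f_3 from y - 7/32*z + 63/16 → -7/32*z + 47/16
  leading term z: no divisor's leading term divides it; move -7/32*z to the remainder.
  leading term 1: no divisor's leading term divides it; move 47/16 to the remainder.
  remainder -5/4*x - 7/32*z + 47/16 ≠ 0; add h_5 = -5/4*x - 7/32*z + 47/16 to the basis.

S(f_2,h_4): lcm = x*y*z. S = 134/7*x*y - 1/4*x*z + 2*y*z - 7/32*z**2 - 254/7*y + 63/16*z.
  leading term x*y: subtract (67/28)·f_2 from 134/7*x*y - 1/4*x*z + 2*y*z - 7/32*z**2 - 254/7*y + 63/16*z → -1/4*x*z + 2*y*z - 7/32*z**2 + 67/14*x - 388/7*y + 65/8*z - 603/8
  leading term x*z: subtract (-8/7)·h_4 from -1/4*x*z + 2*y*z - 7/32*z**2 + 67/14*x - 388/7*y + 65/8*z - 603/8 → 2*y*z - 7/32*z**2 - 388/7*y + 63/8*z - 3713/56
  leading term y*z: subtract (2/3*z)·f_3 from 2*y*z - 7/32*z**2 - 388/7*y + 63/8*z - 3713/56 → -7/32*z**2 - 388/7*y + 47/8*z - 3713/56
  leading term z**2: no divisor's leading term divides it; move -7/32*z**2 to the remainder.
  leading term y: subtract (-388/21)·f_3 from -388/7*y + 47/8*z - 3713/56 → 47/8*z - 87/8
  leading term z: no divisor's leading term divides it; move 47/8*z to the remainder.
  leading term 1: no divisor's leading term divides it; move -87/8 to the remainder.
  remainder -7/32*z**2 + 47/8*z - 87/8 ≠ 0; add h_6 = -7/32*z**2 + 47/8*z - 87/8 to the basis.

The other S-polynomials (S(f_1,f_3), S(f_1,h_4), S(f_3,h_4), S(f_1,h_5), S(f_2,h_5), S(f_3,h_5), S(h_4,h_5), S(f_1,h_6), S(f_2,h_6), S(f_3,h_6), S(h_4,h_6), S(h_5,h_6)) all reduce to 0 modulo the current basis, so we have a Gröbner basis.
Inter-reduce: drop elements whose leading term is divisible by another's, tail-reduce, and make monic.
Reduced Gröbner basis: {z**2 - 188/7*z + 348/7, x + 7/40*z - 47/20, y + 1}.
Label its elements g_1 = z**2 - 188/7*z + 348/7, g_2 = x + 7/40*z - 47/20, g_3 = y + 1.

Reduce p = 3*y**2 - 3*x*z - 8*y + 1 modulo G:
  leading term y**2: subtract (3*y)·g_3 from 3*y**2 - 3*x*z - 8*y + 1 → -3*x*z - 11*y + 1
  leading term x*z: subtract (-3*z)·g_2 from -3*x*z - 11*y + 1 → 21/40*z**2 - 11*y - 141/20*z + 1
  leading term z**2: subtract (21/40)·g_1 from 21/40*z**2 - 11*y - 141/20*z + 1 → -11*y + 141/20*z - 251/10
  leading term y: subtract (-11)·g_3 from -11*y + 141/20*z - 251/10 → 141/20*z - 141/10
  leading term z: no divisor's leading term divides it; move 141/20*z to the remainder.
  leading term 1: no divisor's leading term divides it; move -141/10 to the remainder.
  normal form = 141/20*z - 141/10.
The normal form is nonzero, so p ∉ I. Since p minus its normal form lies in I, I + (p) = I + (r) where r = 141/20*z - 141/10; decide whether this ideal is the whole ring.
Run Buchberger on G together with r (pairs among the g_i already reduce to 0 since G is a Gröbner basis):
g_1 = z**2 - 188/7*z + 348/7, LT = z**2.
g_2 = x + 7/40*z - 47/20, LT = x.
g_3 = y + 1, LT = y.
r = 141/20*z - 141/10, LT = z.

The S-polynomials (S(g_1,g_2), S(g_1,g_3), S(g_1,r), S(g_2,g_3), S(g_2,r), S(g_3,r)) all reduce to 0 modulo the current basis, so we have a Gröbner basis.
Inter-reduce: drop elements whose leading term is divisible by another's, tail-reduce, and make monic.
Reduced Gröbner basis: {x - 2, y + 1, z - 2}.
The reduced Gröbner basis of I + (p) is {x - 2, y + 1, z - 2} ≠ {1}, a proper ideal, so the enlarged system stays consistent: p is independent of I, with normal form 141/20*z - 141/10.

The remainder on division by a Gröbner basis is unique — it is the normal form.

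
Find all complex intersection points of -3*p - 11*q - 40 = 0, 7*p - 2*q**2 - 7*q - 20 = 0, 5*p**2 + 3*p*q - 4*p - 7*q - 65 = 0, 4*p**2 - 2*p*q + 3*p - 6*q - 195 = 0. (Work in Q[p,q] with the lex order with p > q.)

{(5, -5)}

Compute a lex Gröbner basis by Buchberger's algorithm.
f_1 = -3*p - 11*q - 40, LT = p.
f_2 = 7*p - 2*q**2 - 7*q - 20, LT = p.
f_3 = 5*p**2 + 3*p*q - 4*p - 7*q - 65, LT = p**2.
f_4 = 4*p**2 - 2*p*q + 3*p - 6*q - 195, LT = p**2.

S(f_1,f_2): lcm = p. S = 2/7*q**2 + 14/3*q + 340/21.
  leading term q**2: no divisor's leading term divides it; move 2/7*q**2 to the remainder.
  leading term q: no divisor's leading term divides it; move 14/3*q to the remainder.
  leading term 1: no divisor's leading term divides it; move 340/21 to the remainder.
  remainder 2/7*q**2 + 14/3*q + 340/21 ≠ 0; add h_5 = 2/7*q**2 + 14/3*q + 340/21 to the basis.

S(f_1,f_3): lcm = p**2. S = 46/15*p*q + 212/15*p + 7/5*q + 13.
  leading term p*q: subtract (-46/45*q)·f_1 from 46/15*p*q + 212/15*p + 7/5*q + 13 → 212/15*p - 506/45*q**2 - 1777/45*q + 13
  leading term p: subtract (-212/45)·f_1 from 212/15*p - 506/45*q**2 - 1777/45*q + 13 → -506/45*q**2 - 4109/45*q - 1579/9
  leading term q**2: subtract (-1771/45)·h_5 from -506/45*q**2 - 4109/45*q - 1579/9 → 12467/135*q + 12467/27
  leading term q: no divisor's leading term divides it; move 12467/135*q to the remainder.
  leading term 1: no divisor's leading term divides it; move 12467/27 to the remainder.
  remainder 12467/135*q + 12467/27 ≠ 0; add h_6 = 12467/135*q + 12467/27 to the basis.

The other S-polynomials (S(f_1,f_4), S(f_2,f_3), S(f_2,f_4), S(f_3,f_4), S(f_1,h_5), S(f_2,h_5), S(f_3,h_5), S(f_4,h_5), S(f_1,h_6), S(f_2,h_6), S(f_3,h_6), S(f_4,h_6), S(h_5,h_6)) all reduce to 0 modulo the current basis, so we have a Gröbner basis.
Inter-reduce: drop elements whose leading term is divisible by another's, tail-reduce, and make monic.
Reduced Gröbner basis: {p - 5, q + 5}.

Elimination: the polynomial q + 5 lies in the elimination ideal for q, so q ∈ {-5}. For each such q, the remaining basis elements (now univariate) give the rest of the solution.
  q = -5: the earlier basis element becomes p - 5 = 0, giving p = 5 — point (5, -5).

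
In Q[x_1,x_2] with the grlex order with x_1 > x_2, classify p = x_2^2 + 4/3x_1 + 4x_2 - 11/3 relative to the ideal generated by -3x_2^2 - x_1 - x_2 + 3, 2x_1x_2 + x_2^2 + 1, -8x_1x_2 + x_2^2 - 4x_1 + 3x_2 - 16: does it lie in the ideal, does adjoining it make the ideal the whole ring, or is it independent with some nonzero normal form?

x_2^2 + 4/3x_1 + 4x_2 - 11/3 lies in I (it reduces to 0).

First compute the reduced Gröbner basis of I by Buchberger's algorithm.
f_1 = -3x_2^2 - x_1 - x_2 + 3, LT = x_2^2.
f_2 = 2x_1x_2 + x_2^2 + 1, LT = x_1x_2.
f_3 = -8x_1x_2 + x_2^2 - 4x_1 + 3x_2 - 16, LT = x_1x_2.

S(f_1,f_2): lcm = x_1x_2^2. S = -1/2x_2^3 + 1/3x_1^2 + 1/3x_1x_2 - x_1 - 1/2x_2.
  leading term x_2^3: subtract (1/6x_2)·f_1 from -1/2x_2^3 + 1/3x_1^2 + 1/3x_1x_2 - x_1 - 1/2x_2 → 1/3x_1^2 + 1/2x_1x_2 + 1/6x_2^2 - x_1 - x_2
  leading term x_1^2: no divisor's leading term divides it; move 1/3x_1^2 to the remainder.
  leading term x_1x_2: subtract (1/4)·f_2 from 1/2x_1x_2 + 1/6x_2^2 - x_1 - x_2 → -1/12x_2^2 - x_1 - x_2 - 1/4
  leading term x_2^2: subtract (1/36)·f_1 from -1/12x_2^2 - x_1 - x_2 - 1/4 → -35/36x_1 - 35/36x_2 - 1/3
  leading term x_1: no divisor's leading term divides it; move -35/36x_1 to the remainder.
  leading term x_2: no divisor's leading term divides it; move -35/36x_2 to the remainder.
  leading term 1: no divisor's leading term divides it; move -1/3 to the remainder.
  remainder 1/3x_1^2 - 35/36x_1 - 35/36x_2 - 1/3 ≠ 0; add h_4 = 1/3x_1^2 - 35/36x_1 - 35/36x_2 - 1/3 to the basis.

S(f_1,f_3): lcm = x_1x_2^2. S = 1/8x_2^3 + 1/3x_1^2 - 1/6x_1x_2 + 3/8x_2^2 - x_1 - 2x_2.
  leading term x_2^3: subtract (-1/24x_2)·f_1 from 1/8x_2^3 + 1/3x_1^2 - 1/6x_1x_2 + 3/8x_2^2 - x_1 - 2x_2 → 1/3x_1^2 - 5/24x_1x_2 + 1/3x_2^2 - x_1 - 15/8x_2
  leading term x_1^2: subtract (1)·h_4 from 1/3x_1^2 - 5/24x_1x_2 + 1/3x_2^2 - x_1 - 15/8x_2 → -5/24x_1x_2 + 1/3x_2^2 - 1/36x_1 - 65/72x_2 + 1/3
  leading term x_1x_2: subtract (-5/48)·f_2 from -5/24x_1x_2 + 1/3x_2^2 - 1/36x_1 - 65/72x_2 + 1/3 → 7/16x_2^2 - 1/36x_1 - 65/72x_2 + 7/16
  leading term x_2^2: subtract (-7/48)·f_1 from 7/16x_2^2 - 1/36x_1 - 65/72x_2 + 7/16 → -25/144x_1 - 151/144x_2 + 7/8
  leading term x_1: no divisor's leading term divides it; move -25/144x_1 to the remainder.
  leading term x_2: no divisor's leading term divides it; move -151/144x_2 to the remainder.
  leading term 1: no divisor's leading term divides it; move 7/8 to the remainder.
  remainder -25/144x_1 - 151/144x_2 + 7/8 ≠ 0; add h_5 = -25/144x_1 - 151/144x_2 + 7/8 to the basis.

S(f_2,f_3): lcm = x_1x_2. S = 5/8x_2^2 - 1/2x_1 + 3/8x_2 - 3/2.
  leading term x_2^2: subtract (-5/24)·f_1 from 5/8x_2^2 - 1/2x_1 + 3/8x_2 - 3/2 → -17/24x_1 + 1/6x_2 - 7/8
  leading term x_1: subtract (102/25)·h_5 from -17/24x_1 + 1/6x_2 - 7/8 → 889/200x_2 - 889/200
  leading term x_2: no divisor's leading term divides it; move 889/200x_2 to the remainder.
  leading term 1: no divisor's leading term divides it; move -889/200 to the remainder.
  remainder 889/200x_2 - 889/200 ≠ 0; add h_6 = 889/200x_2 - 889/200 to the basis.

The other S-polynomials (S(f_1,h_4), S(f_2,h_4), S(f_3,h_4), S(f_1,h_5), S(f_2,h_5), S(f_3,h_5), S(h_4,h_5), S(f_1,h_6), S(f_2,h_6), S(f_3,h_6), S(h_4,h_6), S(h_5,h_6)) all reduce to 0 modulo the current basis, so we have a Gröbner basis.
Inter-reduce: drop elements whose leading term is divisible by another's, tail-reduce, and make monic.
Reduced Gröbner basis: {x_1 + 1, x_2 - 1}.
Label its elements g_1 = x_1 + 1, g_2 = x_2 - 1.

Reduce p = x_2^2 + 4/3x_1 + 4x_2 - 11/3 modulo G:
  leading term x_2^2: subtract (x_2)·g_2 from x_2^2 + 4/3x_1 + 4x_2 - 11/3 → 4/3x_1 + 5x_2 - 11/3
  leading term x_1: subtract (4/3)·g_1 from 4/3x_1 + 5x_2 - 11/3 → 5x_2 - 5
  leading term x_2: subtract (5)·g_2 from 5x_2 - 5 → 0
  normal form = 0.
Since the normal form is 0, p ∈ I.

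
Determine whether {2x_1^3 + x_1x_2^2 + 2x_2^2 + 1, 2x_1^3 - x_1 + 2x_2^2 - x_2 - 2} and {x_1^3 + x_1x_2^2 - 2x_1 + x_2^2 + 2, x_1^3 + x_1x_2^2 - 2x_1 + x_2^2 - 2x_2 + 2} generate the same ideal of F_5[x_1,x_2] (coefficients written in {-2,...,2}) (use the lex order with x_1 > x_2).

No, the ideals differ.

Equality of ideals is decidable: compute both reduced Gröbner bases (unique for the ordering) and check whether they agree.
Buchberger on the first generating set:
f_1 = 2x_1^3 + x_1x_2^2 + 2x_2^2 + 1, LT = x_1^3.
f_2 = 2x_1^3 - x_1 + 2x_2^2 - x_2 - 2, LT = x_1^3.

S(f_1,f_2): lcm = x_1^3. S = -2x_1x_2^2 - 2x_1 - 2x_2 - 1.
  reduce S modulo (f_1, f_2):
  remainder -2x_1x_2^2 - 2x_1 - 2x_2 - 1 ≠ 0; add g_3 = -2x_1x_2^2 - 2x_1 - 2x_2 - 1 to the basis.

S(f_1,g_3): lcm = x_1^3x_2^2. S = -x_1^3 - x_1^2x_2 + 2x_1^2 - 2x_1x_2^4 + x_2^4 - 2x_2^2.
  reduce S modulo (f_1, f_2, g_3):
  remainder -x_1^2x_2 + 2x_1^2 + x_2^4 + 2x_2^3 - 2 ≠ 0; add g_4 = -x_1^2x_2 + 2x_1^2 + x_2^4 + 2x_2^3 - 2 to the basis.

S(g_3,g_4): lcm = x_1^2x_2^2. S = 2x_1^2x_2 + x_1^2 + x_1x_2 - 2x_1 + x_2^5 + 2x_2^4 - 2x_2.
  reduce S modulo (f_1, f_2, g_3, g_4):
  remainder x_1x_2 - 2x_1 + x_2^5 - x_2^4 - x_2^3 - 2x_2 + 1 ≠ 0; add g_5 = x_1x_2 - 2x_1 + x_2^5 - x_2^4 - x_2^3 - 2x_2 + 1 to the basis.

S(g_3,g_5): lcm = x_1x_2^2. S = 2x_1x_2 + x_1 - x_2^6 + x_2^5 + x_2^4 + 2x_2^2 - 2.
  reduce S modulo (f_1, f_2, g_3, g_4, g_5):
  remainder -x_2^6 - x_2^5 - 2x_2^4 + 2x_2^3 + 2x_2^2 - x_2 + 1 ≠ 0; add g_6 = -x_2^6 - x_2^5 - 2x_2^4 + 2x_2^3 + 2x_2^2 - x_2 + 1 to the basis.

The other S-polynomials (S(f_2,g_3), S(f_1,g_4), S(f_2,g_4), S(f_1,g_5), S(f_2,g_5), S(g_4,g_5), S(f_1,g_6), S(f_2,g_6), S(g_3,g_6), S(g_4,g_6), S(g_5,g_6)) all reduce to 0 modulo the current basis, so we have a Gröbner basis.
Inter-reduce: drop elements whose leading term is divisible by another's, tail-reduce, and make monic.
Reduced Gröbner basis: {x_1^3 + 2x_1 + x_2^2 + 2x_2 - 1, x_1x_2 - 2x_1 + x_2^5 - x_2^4 - x_2^3 - 2x_2 + 1, x_2^6 + x_2^5 + 2x_2^4 - 2x_2^3 - 2x_2^2 + x_2 - 1}.

Buchberger on the second generating set:
h_1 = x_1^3 + x_1x_2^2 - 2x_1 + x_2^2 + 2, LT = x_1^3.
h_2 = x_1^3 + x_1x_2^2 - 2x_1 + x_2^2 - 2x_2 + 2, LT = x_1^3.

S(h_1,h_2): lcm = x_1^3. S = 2x_2.
  reduce S modulo (h_1, h_2):
  remainder 2x_2 ≠ 0; add k_3 = 2x_2 to the basis.

The other S-polynomials (S(h_1,k_3), S(h_2,k_3)) all reduce to 0 modulo the current basis, so we have a Gröbner basis.
Inter-reduce: drop elements whose leading term is divisible by another's, tail-reduce, and make monic.
Reduced Gröbner basis: {x_1^3 - 2x_1 + 2, x_2}.

The bases are distinct; the ideals are different.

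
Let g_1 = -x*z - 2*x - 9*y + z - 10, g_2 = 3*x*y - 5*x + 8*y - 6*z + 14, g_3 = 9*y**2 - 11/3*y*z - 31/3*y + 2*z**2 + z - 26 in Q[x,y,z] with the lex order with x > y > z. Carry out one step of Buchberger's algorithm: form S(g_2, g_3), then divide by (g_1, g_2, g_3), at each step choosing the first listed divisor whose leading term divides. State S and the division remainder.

lcm(LM(g_2), LM(g_3)) = x*y**2.
S = (lcm/LT(g_2))·g_2 − (lcm/LT(g_3))·g_3 = 11/27*x*y*z - 14/27*x*y - 2/9*x*z**2 - 1/9*x*z + 26/9*x + 8/3*y**2 - 2*y*z + 14/3*y.
Reduce S modulo (g_1, g_2, g_3) in that order:
  leading term x*y*z: subtract (-11/27*y)·g_1 from 11/27*x*y*z - 14/27*x*y - 2/9*x*z**2 - 1/9*x*z + 26/9*x + 8/3*y**2 - 2*y*z + 14/3*y → -4/3*x*y - 2/9*x*z**2 - 1/9*x*z + 26/9*x - y**2 - 43/27*y*z + 16/27*y
  leading term x*y: subtract (-4/9)·g_2 from -4/3*x*y - 2/9*x*z**2 - 1/9*x*z + 26/9*x - y**2 - 43/27*y*z + 16/27*y → -2/9*x*z**2 - 1/9*x*z + 2/3*x - y**2 - 43/27*y*z + 112/27*y - 8/3*z + 56/9
  leading term x*z**2: subtract (2/9*z)·g_1 from -2/9*x*z**2 - 1/9*x*z + 2/3*x - y**2 - 43/27*y*z + 112/27*y - 8/3*z + 56/9 → 1/3*x*z + 2/3*x - y**2 + 11/27*y*z + 112/27*y - 2/9*z**2 - 4/9*z + 56/9
  leading term x*z: subtract (-1/3)·g_1 from 1/3*x*z + 2/3*x - y**2 + 11/27*y*z + 112/27*y - 2/9*z**2 - 4/9*z + 56/9 → -y**2 + 11/27*y*z + 31/27*y - 2/9*z**2 - 1/9*z + 26/9
  leading term y**2: subtract (-1/9)·g_3 from -y**2 + 11/27*y*z + 31/27*y - 2/9*z**2 - 1/9*z + 26/9 → 0
The remainder is 0, so this S-polynomial contributes no new basis element.

S(g_2, g_3) = 11/27*x*y*z - 14/27*x*y - 2/9*x*z**2 - 1/9*x*z + 26/9*x + 8/3*y**2 - 2*y*z + 14/3*y; remainder on division = 0.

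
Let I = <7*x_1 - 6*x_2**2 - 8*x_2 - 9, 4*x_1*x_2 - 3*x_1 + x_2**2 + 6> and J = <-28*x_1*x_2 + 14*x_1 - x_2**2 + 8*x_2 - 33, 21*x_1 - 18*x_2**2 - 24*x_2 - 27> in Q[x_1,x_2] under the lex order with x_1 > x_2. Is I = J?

Yes, the ideals are equal.

Since reduced Gröbner bases are canonical representatives of ideals under a given ordering, it suffices to compute and compare them.
Buchberger on the first generating set:
f_1 = 7*x_1 - 6*x_2**2 - 8*x_2 - 9, LT = x_1.
f_2 = 4*x_1*x_2 - 3*x_1 + x_2**2 + 6, LT = x_1*x_2.

S(f_1,f_2): lcm = x_1*x_2. S = 3/4*x_1 - 6/7*x_2**3 - 39/28*x_2**2 - 9/7*x_2 - 3/2.
  leading term x_1: subtract (3/28)·f_1 from 3/4*x_1 - 6/7*x_2**3 - 39/28*x_2**2 - 9/7*x_2 - 3/2 → -6/7*x_2**3 - 3/4*x_2**2 - 3/7*x_2 - 15/28
  leading term x_2**3: no divisor's leading term divides it; move -6/7*x_2**3 to the remainder.
  leading term x_2**2: no divisor's leading term divides it; move -3/4*x_2**2 to the remainder.
  leading term x_2: no divisor's leading term divides it; move -3/7*x_2 to the remainder.
  leading term 1: no divisor's leading term divides it; move -15/28 to the remainder.
  remainder -6/7*x_2**3 - 3/4*x_2**2 - 3/7*x_2 - 15/28 ≠ 0; add g_3 = -6/7*x_2**3 - 3/4*x_2**2 - 3/7*x_2 - 15/28 to the basis.

The other S-polynomials (S(f_1,g_3), S(f_2,g_3)) all reduce to 0 modulo the current basis, so we have a Gröbner basis.
Inter-reduce: drop elements whose leading term is divisible by another's, tail-reduce, and make monic.
Reduced Gröbner basis: {x_1 - 6/7*x_2**2 - 8/7*x_2 - 9/7, x_2**3 + 7/8*x_2**2 + 1/2*x_2 + 5/8}.

Buchberger on the second generating set:
h_1 = -28*x_1*x_2 + 14*x_1 - x_2**2 + 8*x_2 - 33, LT = x_1*x_2.
h_2 = 21*x_1 - 18*x_2**2 - 24*x_2 - 27, LT = x_1.

S(h_1,h_2): lcm = x_1*x_2. S = -1/2*x_1 + 6/7*x_2**3 + 33/28*x_2**2 + x_2 + 33/28.
  leading term x_1: subtract (-1/42)·h_2 from -1/2*x_1 + 6/7*x_2**3 + 33/28*x_2**2 + x_2 + 33/28 → 6/7*x_2**3 + 3/4*x_2**2 + 3/7*x_2 + 15/28
  leading term x_2**3: no divisor's leading term divides it; move 6/7*x_2**3 to the remainder.
  leading term x_2**2: no divisor's leading term divides it; move 3/4*x_2**2 to the remainder.
  leading term x_2: no divisor's leading term divides it; move 3/7*x_2 to the remainder.
  leading term 1: no divisor's leading term divides it; move 15/28 to the remainder.
  remainder 6/7*x_2**3 + 3/4*x_2**2 + 3/7*x_2 + 15/28 ≠ 0; add k_3 = 6/7*x_2**3 + 3/4*x_2**2 + 3/7*x_2 + 15/28 to the basis.

The other S-polynomials (S(h_1,k_3), S(h_2,k_3)) all reduce to 0 modulo the current basis, so we have a Gröbner basis.
Inter-reduce: drop elements whose leading term is divisible by another's, tail-reduce, and make monic.
Reduced Gröbner basis: {x_1 - 6/7*x_2**2 - 8/7*x_2 - 9/7, x_2**3 + 7/8*x_2**2 + 1/2*x_2 + 5/8}.

These coincide, so the ideals are equal.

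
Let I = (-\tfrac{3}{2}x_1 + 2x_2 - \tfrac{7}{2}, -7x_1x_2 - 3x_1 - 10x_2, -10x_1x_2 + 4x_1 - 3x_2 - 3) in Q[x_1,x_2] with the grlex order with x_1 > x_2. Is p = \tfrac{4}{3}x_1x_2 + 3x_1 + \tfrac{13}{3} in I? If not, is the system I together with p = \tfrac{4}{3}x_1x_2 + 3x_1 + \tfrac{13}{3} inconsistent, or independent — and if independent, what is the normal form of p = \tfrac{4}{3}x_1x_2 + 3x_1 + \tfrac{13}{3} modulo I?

\tfrac{4}{3}x_1x_2 + 3x_1 + \tfrac{13}{3} lies in I (it reduces to 0).

First compute the reduced Gröbner basis of I by Buchberger's algorithm.
f_1 = -\tfrac{3}{2}x_1 + 2x_2 - \tfrac{7}{2}, LT = x_1.
f_2 = -7x_1x_2 - 3x_1 - 10x_2, LT = x_1x_2.
f_3 = -10x_1x_2 + 4x_1 - 3x_2 - 3, LT = x_1x_2.

S(f_1,f_2): lcm = x_1x_2. S = -\tfrac{4}{3}x_2^{2} - \tfrac{3}{7}x_1 + \tfrac{19}{21}x_2.
  leading term x_2^{2}: no divisor's leading term divides it; move -\tfrac{4}{3}x_2^{2} to the remainder.
  leading term x_1: subtract (\tfrac{2}{7})·f_1 from -\tfrac{3}{7}x_1 + \tfrac{19}{21}x_2 → \tfrac{1}{3}x_2 + 1
  leading term x_2: no divisor's leading term divides it; move \tfrac{1}{3}x_2 to the remainder.
  leading term 1: no divisor's leading term divides it; move 1 to the remainder.
  remainder -\tfrac{4}{3}x_2^{2} + \tfrac{1}{3}x_2 + 1 ≠ 0; add h_4 = -\tfrac{4}{3}x_2^{2} + \tfrac{1}{3}x_2 + 1 to the basis.

S(f_1,f_3): lcm = x_1x_2. S = -\tfrac{4}{3}x_2^{2} + \tfrac{2}{5}x_1 + \tfrac{61}{30}x_2 - \tfrac{3}{10}.
  leading term x_2^{2}: subtract (1)·h_4 from -\tfrac{4}{3}x_2^{2} + \tfrac{2}{5}x_1 + \tfrac{61}{30}x_2 - \tfrac{3}{10} → \tfrac{2}{5}x_1 + \tfrac{17}{10}x_2 - \tfrac{13}{10}
  leading term x_1: subtract (-\tfrac{4}{15})·f_1 from \tfrac{2}{5}x_1 + \tfrac{17}{10}x_2 - \tfrac{13}{10} → \tfrac{67}{30}x_2 - \tfrac{67}{30}
  leading term x_2: no divisor's leading term divides it; move \tfrac{67}{30}x_2 to the remainder.
  leading term 1: no divisor's leading term divides it; move -\tfrac{67}{30} to the remainder.
  remainder \tfrac{67}{30}x_2 - \tfrac{67}{30} ≠ 0; add h_5 = \tfrac{67}{30}x_2 - \tfrac{67}{30} to the basis.

S(f_2,f_3): lcm = x_1x_2. S = \tfrac{29}{35}x_1 + \tfrac{79}{70}x_2 - \tfrac{3}{10}.
  leading term x_1: subtract (-\tfrac{58}{105})·f_1 from \tfrac{29}{35}x_1 + \tfrac{79}{70}x_2 - \tfrac{3}{10} → \tfrac{67}{30}x_2 - \tfrac{67}{30}
  leading term x_2: subtract (1)·h_5 from \tfrac{67}{30}x_2 - \tfrac{67}{30} → 0
  remainder 0.

S(f_1,h_4): leading monomials are coprime, so the S-polynomial reduces to 0 (Buchberger's first criterion).
S(f_2,h_4): lcm = x_1x_2^{2}. S = \tfrac{19}{28}x_1x_2 + \tfrac{10}{7}x_2^{2} + \tfrac{3}{4}x_1.
  leading term x_1x_2: subtract (-\tfrac{19}{42}x_2)·f_1 from \tfrac{19}{28}x_1x_2 + \tfrac{10}{7}x_2^{2} + \tfrac{3}{4}x_1 → \tfrac{7}{3}x_2^{2} + \tfrac{3}{4}x_1 - \tfrac{19}{12}x_2
  leading term x_2^{2}: subtract (-\tfrac{7}{4})·h_4 from \tfrac{7}{3}x_2^{2} + \tfrac{3}{4}x_1 - \tfrac{19}{12}x_2 → \tfrac{3}{4}x_1 - x_2 + \tfrac{7}{4}
  leading term x_1: subtract (-\tfrac{1}{2})·f_1 from \tfrac{3}{4}x_1 - x_2 + \tfrac{7}{4} → 0
  remainder 0.

S(f_3,h_4): lcm = x_1x_2^{2}. S = -\tfrac{3}{20}x_1x_2 + \tfrac{3}{10}x_2^{2} + \tfrac{3}{4}x_1 + \tfrac{3}{10}x_2.
  leading term x_1x_2: subtract (\tfrac{1}{10}x_2)·f_1 from -\tfrac{3}{20}x_1x_2 + \tfrac{3}{10}x_2^{2} + \tfrac{3}{4}x_1 + \tfrac{3}{10}x_2 → \tfrac{1}{10}x_2^{2} + \tfrac{3}{4}x_1 + \tfrac{13}{20}x_2
  leading term x_2^{2}: subtract (-\tfrac{3}{40})·h_4 from \tfrac{1}{10}x_2^{2} + \tfrac{3}{4}x_1 + \tfrac{13}{20}x_2 → \tfrac{3}{4}x_1 + \tfrac{27}{40}x_2 + \tfrac{3}{40}
  leading term x_1: subtract (-\tfrac{1}{2})·f_1 from \tfrac{3}{4}x_1 + \tfrac{27}{40}x_2 + \tfrac{3}{40} → \tfrac{67}{40}x_2 - \tfrac{67}{40}
  leading term x_2: subtract (\tfrac{3}{4})·h_5 from \tfrac{67}{40}x_2 - \tfrac{67}{40} → 0
  remainder 0.

S(f_1,h_5): leading monomials are coprime, so the S-polynomial reduces to 0 (Buchberger's first criterion).
S(f_2,h_5): lcm = x_1x_2. S = \tfrac{10}{7}x_1 + \tfrac{10}{7}x_2.
  leading term x_1: subtract (-\tfrac{20}{21})·f_1 from \tfrac{10}{7}x_1 + \tfrac{10}{7}x_2 → \tfrac{10}{3}x_2 - \tfrac{10}{3}
  leading term x_2: subtract (\tfrac{100}{67})·h_5 from \tfrac{10}{3}x_2 - \tfrac{10}{3} → 0
  remainder 0.

S(f_3,h_5): lcm = x_1x_2. S = \tfrac{3}{5}x_1 + \tfrac{3}{10}x_2 + \tfrac{3}{10}.
  leading term x_1: subtract (-\tfrac{2}{5})·f_1 from \tfrac{3}{5}x_1 + \tfrac{3}{10}x_2 + \tfrac{3}{10} → \tfrac{11}{10}x_2 - \tfrac{11}{10}
  leading term x_2: subtract (\tfrac{33}{67})·h_5 from \tfrac{11}{10}x_2 - \tfrac{11}{10} → 0
  remainder 0.

S(h_4,h_5): lcm = x_2^{2}. S = \tfrac{3}{4}x_2 - \tfrac{3}{4}.
  leading term x_2: subtract (\tfrac{45}{134})·h_5 from \tfrac{3}{4}x_2 - \tfrac{3}{4} → 0
  remainder 0.

Every S-polynomial of the final basis reduces to 0, so we have a Gröbner basis.
Inter-reduce: drop elements whose leading term is divisible by another's, tail-reduce, and make monic.
Reduced Gröbner basis: {x_1 + 1, x_2 - 1}.
Label its elements g_1 = x_1 + 1, g_2 = x_2 - 1.

Reduce p = \tfrac{4}{3}x_1x_2 + 3x_1 + \tfrac{13}{3} modulo G:
  leading term x_1x_2: subtract (\tfrac{4}{3}x_2)·g_1 from \tfrac{4}{3}x_1x_2 + 3x_1 + \tfrac{13}{3} → 3x_1 - \tfrac{4}{3}x_2 + \tfrac{13}{3}
  leading term x_1: subtract (3)·g_1 from 3x_1 - \tfrac{4}{3}x_2 + \tfrac{13}{3} → -\tfrac{4}{3}x_2 + \tfrac{4}{3}
  leading term x_2: subtract (-\tfrac{4}{3})·g_2 from -\tfrac{4}{3}x_2 + \tfrac{4}{3} → 0
  normal form = 0.
Since the normal form is 0, p ∈ I.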